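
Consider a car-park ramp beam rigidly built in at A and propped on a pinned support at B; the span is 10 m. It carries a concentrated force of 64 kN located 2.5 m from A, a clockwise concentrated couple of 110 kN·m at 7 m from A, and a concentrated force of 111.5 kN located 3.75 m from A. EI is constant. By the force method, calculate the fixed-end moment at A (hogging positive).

M_A = 277.2 kN·m

Remove the prop at B; the released (primary) structure is a cantilever built in at A.
Deflection at B on the released cantilever, summing each load's contribution:
  point load 64 at a = 2.5: Pa²(3L − a)/(6EI) = 1833/EI
  clockwise couple 110 at a = 7: M₀a(2L − a)/(2EI) = 5005/EI
  point load 111.5 at a = 3.75: Pa²(3L − a)/(6EI) = 6860/EI
  δ_0 = 13698/EI
Tip deflection under a unit load at B: L³/(3EI) = 333.3/EI.
The prop prevents deflection at B: R_B = δ_0/δ_{BB} = 13698/333.3 = 41.09 kN.
Moment equilibrium about A: M_A = Σ(load moments about A) − R_B·L = 688.1 − 41.09×10 = 277.2 kN·m.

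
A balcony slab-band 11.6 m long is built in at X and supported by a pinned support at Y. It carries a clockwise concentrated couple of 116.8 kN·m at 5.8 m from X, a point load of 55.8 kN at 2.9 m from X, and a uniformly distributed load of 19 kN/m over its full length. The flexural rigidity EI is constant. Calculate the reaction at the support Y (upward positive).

R_Y = 98.77 kN

Remove the prop at Y; the released (primary) structure is a cantilever built in at X.
Deflection at Y on the released cantilever, summing each load's contribution:
  clockwise couple 116.8 at a = 5.8: M₀a(2L − a)/(2EI) = 5894/EI
  point load 55.8 at a = 2.9: Pa²(3L − a)/(6EI) = 2495/EI
  UDL 19: wL⁴/(8EI) = 43003/EI
  δ_0 = 51391/EI
Flexibility coefficient — unit upward force at Y: δ_{YY} = L³/(3EI) = 520.3/EI.
Compatibility at Y: δ_0 − R_Y·δ_{YY} = 0, so R_Y = 51391/520.3 = 98.77 kN.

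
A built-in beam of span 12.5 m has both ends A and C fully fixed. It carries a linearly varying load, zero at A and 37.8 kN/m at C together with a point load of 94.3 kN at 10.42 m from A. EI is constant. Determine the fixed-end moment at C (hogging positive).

Release both end moments; the primary structure is a simply-supported span AC with redundants M_A and M_C.
Simple-span end rotations at A and C under the given loads:
  at A: triangular load, peak 37.8: 7w₀L³/(360EI) = 1436/EI
  at C: triangular load, peak 37.8: w₀L³/(45EI) = 1641/EI
  at A: point load 94.3 at a = 10.42: Pab(L + b)/(6LEI) = 397.3/EI
  at C: point load 94.3 at a = 10.42: Pab(L + a)/(6LEI) = 624.6/EI
  θ_A0 = 1833/EI,  θ_C0 = 2265/EI
Flexibility coefficients: a unit moment at one end gives L/(3EI) there and L/(6EI) at the far end, so f₁₁ = f₂₂ = 4.167/EI and f₁₂ = f₂₁ = 2.083/EI.
Compatibility — zero rotation at each built-in end:
  4.167 M_A + 2.083 M_C = 1833
  2.083 M_A + 4.167 M_C = 2265
Solving the pair gives M_A = 224.1 kN·m and M_C = 431.6 kN·m (hogging).

M_C = 431.6 kN·m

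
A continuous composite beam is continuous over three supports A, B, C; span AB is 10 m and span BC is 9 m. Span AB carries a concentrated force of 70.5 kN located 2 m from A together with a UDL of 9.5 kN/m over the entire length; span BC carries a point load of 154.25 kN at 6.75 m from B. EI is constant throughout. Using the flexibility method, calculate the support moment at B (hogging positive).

M_B = 175.2 kN·m

Take M_B as the redundant. Released structure: two simple spans AB and BC with a hinge at B.
Rotations at B on the released spans (each span's end-slope, ×1/EI):
  span AB: point load 70.5 at a = 2: Pab(L + a)/(6LEI) = 225.6/EI
  span AB: UDL 9.5: wL³/(24EI) = 395.8/EI
  span BC: point load 154.25 at a = 6.75: Pab(L + b)/(6LEI) = 488.1/EI
  relative rotation θ_0 = (621.4 + 488.1)/EI = 1109/EI
A unit hogging moment at B produces rotation L₁/(3EI) + L₂/(3EI) = 6.333/EI.
Slope continuity at B: θ_0 = M_B·6.333/EI, so M_B = 1109/6.333 = 175.2 kN·m (hogging).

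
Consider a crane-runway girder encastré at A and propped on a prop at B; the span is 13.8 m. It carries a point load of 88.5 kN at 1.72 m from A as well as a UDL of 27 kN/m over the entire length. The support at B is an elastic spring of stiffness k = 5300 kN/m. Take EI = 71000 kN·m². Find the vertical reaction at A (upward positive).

R_A = 321.5 kN

Release the roller at B. Primary structure: cantilever fixed at A.
Downward deflection at the released point B due to the loads:
  point load 88.5 at a = 1.72: Pa²(3L − a)/(6EI) = 1731/EI
  UDL 27: wL⁴/(8EI) = 122402/EI
  δ_0 = 124134/EI
Flexibility coefficient — unit upward force at B: δ_{BB} = L³/(3EI) = 876/EI.
With EI = 71000 kN·m²: δ_0 = 1.7484 m and δ_{BB} = 0.012338 m/kN.
Compatibility — the spring shortens by R_B/k under the reaction it provides: δ_0 − R_B·δ_{BB} = R_B/k. With 1/k = 0.000189 m/kN, R_B = δ_0 / (δ_{BB} + 1/k) = 1.7484 / (0.012338 + 0.000189) = 139.6 kN.
Vertical equilibrium: R_A = ΣP − R_B = 461.1 − 139.6 = 321.5 kN.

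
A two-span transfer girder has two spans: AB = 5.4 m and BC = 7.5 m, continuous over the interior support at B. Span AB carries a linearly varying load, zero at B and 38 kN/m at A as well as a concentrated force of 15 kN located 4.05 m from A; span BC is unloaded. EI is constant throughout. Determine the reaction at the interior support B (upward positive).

Release continuity at B by inserting a hinge; the redundant is the internal moment M_B. The primary structure is two simply-supported spans AB and BC.
End slopes at the hinge B, treating each span as simply supported:
  span AB: triangular load, peak 38: 7w₀L³/(360EI) = 116.3/EI
  span AB: point load 15 at a = 4.05: Pab(L + a)/(6LEI) = 23.92/EI
  relative rotation θ_0 = (140.3 + 0)/EI = 140.3/EI
A unit hogging moment at B produces rotation L₁/(3EI) + L₂/(3EI) = 4.3/EI.
Compatibility: M_B·(L₁+L₂)/(3EI) = θ_0, giving M_B = 32.62 kN·m (hogging).
Span AB, ΣM about A with M_B applied at B: R_B^{AB}·5.4 = 245.4 + 32.62, so R_B^{AB} = 51.49 kN and R_A = 117.6 − 51.49 = 66.11 kN.
Span BC, ΣM about C: R_B^{BC}·7.5 = 0 + 32.62, so R_B^{BC} = 4.349 kN and R_C = 0 − 4.349 = -4.349 kN.
R_B = 51.49 + 4.349 = 55.84 kN.

R_B = 55.84 kN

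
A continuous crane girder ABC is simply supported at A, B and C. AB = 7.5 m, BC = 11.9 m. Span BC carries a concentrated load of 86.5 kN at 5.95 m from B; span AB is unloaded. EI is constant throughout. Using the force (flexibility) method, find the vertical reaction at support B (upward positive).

Release continuity at B by inserting a hinge; the redundant is the internal moment M_B. The primary structure is two simply-supported spans AB and BC.
Discontinuity in slope at B on the released structure — sum the simple-span end rotations:
  span BC: point load 86.5 at a = 5.95: Pab(L + b)/(6LEI) = 765.6/EI
  relative rotation θ_0 = (0 + 765.6)/EI = 765.6/EI
A unit hogging moment at B produces rotation L₁/(3EI) + L₂/(3EI) = 6.467/EI.
Slope continuity at B: θ_0 = M_B·6.467/EI, so M_B = 765.6/6.467 = 118.4 kN·m (hogging).
Span AB, ΣM about A with M_B applied at B: R_B^{AB}·7.5 = 0 + 118.4, so R_B^{AB} = 15.79 kN and R_A = 0 − 15.79 = -15.79 kN.
Span BC, ΣM about C: R_B^{BC}·11.9 = 514.7 + 118.4, so R_B^{BC} = 53.2 kN and R_C = 86.5 − 53.2 = 33.3 kN.
R_B = 15.79 + 53.2 = 68.98 kN.

R_B = 68.98 kN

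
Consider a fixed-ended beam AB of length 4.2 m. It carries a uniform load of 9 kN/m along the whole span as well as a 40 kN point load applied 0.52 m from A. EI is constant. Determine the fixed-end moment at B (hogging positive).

M_B = 15.49 kN·m

Release both end moments; the primary structure is a simply-supported span AB with redundants M_A and M_B.
Simple-span end rotations at A and B under the given loads:
  at A: UDL 9: wL³/(24EI) = 27.78/EI
  at B: UDL 9: wL³/(24EI) = 27.78/EI
  at A: point load 40 at a = 0.52: Pab(L + b)/(6LEI) = 23.94/EI
  at B: point load 40 at a = 0.52: Pab(L + a)/(6LEI) = 14.34/EI
  θ_A0 = 51.72/EI,  θ_B0 = 42.12/EI
Flexibility coefficients: a unit moment at one end gives L/(3EI) there and L/(6EI) at the far end, so f₁₁ = f₂₂ = 1.4/EI and f₁₂ = f₂₁ = 0.7/EI.
Compatibility — zero rotation at each built-in end:
  1.4 M_A + 0.7 M_B = 51.72
  0.7 M_A + 1.4 M_B = 42.12
Solving the pair gives M_A = 29.2 kN·m and M_B = 15.49 kN·m (hogging).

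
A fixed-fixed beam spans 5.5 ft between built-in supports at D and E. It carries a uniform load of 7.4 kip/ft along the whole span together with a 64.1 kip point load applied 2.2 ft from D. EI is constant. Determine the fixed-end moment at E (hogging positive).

M_E = 52.5 kip·ft

Take the two fixed-end moments M_D, M_E as redundants; the released structure is the simple span DE.
On the primary (simply-supported) span, the end slopes from the loading are:
  at D: UDL 7.4: wL³/(24EI) = 51.3/EI
  at E: UDL 7.4: wL³/(24EI) = 51.3/EI
  at D: point load 64.1 at a = 2.2: Pab(L + b)/(6LEI) = 124.1/EI
  at E: point load 64.1 at a = 2.2: Pab(L + a)/(6LEI) = 108.6/EI
  θ_D0 = 175.4/EI,  θ_E0 = 159.9/EI
Flexibility coefficients: a unit moment at one end gives L/(3EI) there and L/(6EI) at the far end, so f₁₁ = f₂₂ = 1.833/EI and f₁₂ = f₂₁ = 0.9167/EI.
Compatibility — zero rotation at each built-in end:
  1.833 M_D + 0.9167 M_E = 175.4
  0.9167 M_D + 1.833 M_E = 159.9
Solving the pair gives M_D = 69.42 kip·ft and M_E = 52.5 kip·ft (hogging).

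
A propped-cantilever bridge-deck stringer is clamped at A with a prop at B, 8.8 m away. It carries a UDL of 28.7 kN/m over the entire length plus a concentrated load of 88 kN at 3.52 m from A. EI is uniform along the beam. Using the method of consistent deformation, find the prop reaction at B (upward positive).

R_B = 113 kN

Choose R_B as the redundant. The primary structure is the cantilever fixed at A.
Downward deflection at the released point B due to the loads:
  UDL 28.7: wL⁴/(8EI) = 21514/EI
  point load 88 at a = 3.52: Pa²(3L − a)/(6EI) = 4158/EI
  δ_0 = 25672/EI
Tip deflection under a unit load at B: L³/(3EI) = 227.2/EI.
Compatibility at B: δ_0 − R_B·δ_{BB} = 0, so R_B = 25672/227.2 = 113 kN.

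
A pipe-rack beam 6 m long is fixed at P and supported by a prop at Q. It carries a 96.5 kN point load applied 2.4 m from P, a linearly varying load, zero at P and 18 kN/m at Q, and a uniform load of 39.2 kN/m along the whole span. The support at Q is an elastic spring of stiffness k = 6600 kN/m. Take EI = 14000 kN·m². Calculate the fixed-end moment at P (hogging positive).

M_P = 349.1 kN·m

Release the roller at Q. Primary structure: cantilever fixed at P.
Deflection at Q on the released cantilever, summing each load's contribution:
  point load 96.5 at a = 2.4: Pa²(3L − a)/(6EI) = 1445/EI
  triangular load, peak 18 at the free end: 11w₀L⁴/(120EI) = 2138/EI
  UDL 39.2: wL⁴/(8EI) = 6350/EI
  δ_0 = 9934/EI
Flexibility coefficient — unit upward force at Q: δ_{QQ} = L³/(3EI) = 72/EI.
With EI = 14000 kN·m²: δ_0 = 0.70957 m and δ_{QQ} = 0.005143 m/kN.
Compatibility — the spring shortens by R_Q/k under the reaction it provides: δ_0 − R_Q·δ_{QQ} = R_Q/k. With 1/k = 0.000152 m/kN, R_Q = δ_0 / (δ_{QQ} + 1/k) = 0.70957 / (0.005143 + 0.000152) = 134 kN.
Moment equilibrium about P: M_P = Σ(load moments about P) − R_Q·L = 1153 − 134×6 = 349.1 kN·m.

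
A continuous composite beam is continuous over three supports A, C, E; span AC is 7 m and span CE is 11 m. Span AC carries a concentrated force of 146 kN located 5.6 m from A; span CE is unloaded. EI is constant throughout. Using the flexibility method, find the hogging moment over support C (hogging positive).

M_C = 57.23 kN·m

Release continuity at C by inserting a hinge; the redundant is the internal moment M_C. The primary structure is two simply-supported spans AC and CE.
Discontinuity in slope at C on the released structure — sum the simple-span end rotations:
  span AC: point load 146 at a = 5.6: Pab(L + a)/(6LEI) = 343.4/EI
  relative rotation θ_0 = (343.4 + 0)/EI = 343.4/EI
A unit hogging moment at C produces rotation L₁/(3EI) + L₂/(3EI) = 6/EI.
Compatibility: M_C·(L₁+L₂)/(3EI) = θ_0, giving M_C = 57.23 kN·m (hogging).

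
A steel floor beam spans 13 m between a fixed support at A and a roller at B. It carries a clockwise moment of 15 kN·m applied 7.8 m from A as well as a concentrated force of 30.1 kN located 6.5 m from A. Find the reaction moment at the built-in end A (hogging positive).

M_A = 69.47 kN·m

Choose R_B as the redundant. The primary structure is the cantilever fixed at A.
Downward deflection at the released point B due to the loads:
  clockwise couple 15 at a = 7.8: M₀a(2L − a)/(2EI) = 1065/EI
  point load 30.1 at a = 6.5: Pa²(3L − a)/(6EI) = 6889/EI
  δ_0 = 7953/EI
Tip deflection under a unit load at B: L³/(3EI) = 732.3/EI.
Compatibility at B: δ_0 − R_B·δ_{BB} = 0, so R_B = 7953/732.3 = 10.86 kN.
Moment equilibrium about A: M_A = Σ(load moments about A) − R_B·L = 210.7 − 10.86×13 = 69.47 kN·m.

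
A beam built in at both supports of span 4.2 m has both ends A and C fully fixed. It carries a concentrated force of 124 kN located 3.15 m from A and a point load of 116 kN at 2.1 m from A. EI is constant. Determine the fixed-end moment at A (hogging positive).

Release both end moments; the primary structure is a simply-supported span AC with redundants M_A and M_C.
Simple-span end rotations at A and C under the given loads:
  at A: point load 124 at a = 3.15: Pab(L + b)/(6LEI) = 85.44/EI
  at C: point load 124 at a = 3.15: Pab(L + a)/(6LEI) = 119.6/EI
  at A: point load 116 at a = 2.1: Pab(L + b)/(6LEI) = 127.9/EI
  at C: point load 116 at a = 2.1: Pab(L + a)/(6LEI) = 127.9/EI
  θ_A0 = 213.3/EI,  θ_C0 = 247.5/EI
Flexibility coefficients: a unit moment at one end gives L/(3EI) there and L/(6EI) at the far end, so f₁₁ = f₂₂ = 1.4/EI and f₁₂ = f₂₁ = 0.7/EI.
Compatibility — zero rotation at each built-in end:
  1.4 M_A + 0.7 M_C = 213.3
  0.7 M_A + 1.4 M_C = 247.5
Solving the pair gives M_A = 85.31 kN·m and M_C = 134.1 kN·m (hogging).

M_A = 85.31 kN·m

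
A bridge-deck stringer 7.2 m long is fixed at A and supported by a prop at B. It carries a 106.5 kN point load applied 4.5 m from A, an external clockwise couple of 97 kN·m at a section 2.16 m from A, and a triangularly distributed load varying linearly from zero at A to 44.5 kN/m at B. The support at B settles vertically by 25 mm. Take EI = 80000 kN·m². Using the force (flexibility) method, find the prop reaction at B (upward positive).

R_B = 131.7 kN

Take the reaction at B as the redundant and release it; the primary structure is a cantilever fixed at A.
Primary-structure tip deflection at B by superposition:
  point load 106.5 at a = 4.5: Pa²(3L − a)/(6EI) = 6146/EI
  clockwise couple 97 at a = 2.16: M₀a(2L − a)/(2EI) = 1282/EI
  triangular load, peak 44.5 at the free end: 11w₀L⁴/(120EI) = 10962/EI
  δ_0 = 18391/EI
Tip deflection under a unit load at B: L³/(3EI) = 124.4/EI.
With EI = 80000 kN·m²: δ_0 = 0.22989 m and δ_{BB} = 0.001555 m/kN.
Compatibility — the beam at B must follow the support down by 0.025 m: δ_0 − R_B·δ_{BB} = 0.025, so R_B = (0.22989 − 0.025)/0.001555 = 131.7 kN.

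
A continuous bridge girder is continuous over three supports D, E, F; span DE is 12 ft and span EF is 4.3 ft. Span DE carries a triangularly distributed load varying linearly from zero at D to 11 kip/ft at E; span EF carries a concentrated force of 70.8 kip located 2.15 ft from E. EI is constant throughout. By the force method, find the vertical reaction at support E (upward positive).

R_E = 108.7 kip

Insert a hinge at E; M_E is the redundant, and each span becomes simply supported.
End slopes at the hinge E, treating each span as simply supported:
  span DE: triangular load, peak 11: w₀L³/(45EI) = 422.4/EI
  span EF: point load 70.8 at a = 2.15: Pab(L + b)/(6LEI) = 81.82/EI
  relative rotation θ_0 = (422.4 + 81.82)/EI = 504.2/EI
A unit hogging moment at E produces rotation L₁/(3EI) + L₂/(3EI) = 5.433/EI.
Compatibility: M_E·(L₁+L₂)/(3EI) = θ_0, giving M_E = 92.8 kip·ft (hogging).
Span DE, ΣM about D with M_E applied at E: R_E^{DE}·12 = 528 + 92.8, so R_E^{DE} = 51.73 kip and R_D = 66 − 51.73 = 14.27 kip.
Span EF, ΣM about F: R_E^{EF}·4.3 = 152.2 + 92.8, so R_E^{EF} = 56.98 kip and R_F = 70.8 − 56.98 = 13.82 kip.
R_E = 51.73 + 56.98 = 108.7 kip.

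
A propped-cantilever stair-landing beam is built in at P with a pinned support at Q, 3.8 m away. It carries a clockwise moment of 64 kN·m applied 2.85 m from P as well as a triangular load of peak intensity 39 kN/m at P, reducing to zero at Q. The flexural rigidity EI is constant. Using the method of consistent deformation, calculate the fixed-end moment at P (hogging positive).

Choose R_Q as the redundant. The primary structure is the cantilever fixed at P.
Primary-structure tip deflection at Q by superposition:
  clockwise couple 64 at a = 2.85: M₀a(2L − a)/(2EI) = 433.2/EI
  triangular load, peak 39 at the fixed end: w₀L⁴/(30EI) = 271.1/EI
  δ_0 = 704.3/EI
Tip deflection under a unit load at Q: L³/(3EI) = 18.29/EI.
The prop prevents deflection at Q: R_Q = δ_0/δ_{QQ} = 704.3/18.29 = 38.5 kN.
Moment equilibrium about P: M_P = Σ(load moments about P) − R_Q·L = 157.9 − 38.5×3.8 = 11.54 kN·m.

M_P = 11.54 kN·m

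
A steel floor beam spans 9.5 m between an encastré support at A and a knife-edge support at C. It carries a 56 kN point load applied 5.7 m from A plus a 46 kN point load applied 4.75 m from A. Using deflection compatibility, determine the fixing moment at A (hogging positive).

Take the reaction at C as the redundant and release it; the primary structure is a cantilever fixed at A.
Primary-structure tip deflection at C by superposition:
  point load 56 at a = 5.7: Pa²(3L − a)/(6EI) = 6914/EI
  point load 46 at a = 4.75: Pa²(3L − a)/(6EI) = 4108/EI
  δ_0 = 11022/EI
Flexibility coefficient — unit upward force at C: δ_{CC} = L³/(3EI) = 285.8/EI.
The prop prevents deflection at C: R_C = δ_0/δ_{CC} = 11022/285.8 = 38.57 kN.
Moment equilibrium about A: M_A = Σ(load moments about A) − R_C·L = 537.7 − 38.57×9.5 = 171.3 kN·m.

M_A = 171.3 kN·m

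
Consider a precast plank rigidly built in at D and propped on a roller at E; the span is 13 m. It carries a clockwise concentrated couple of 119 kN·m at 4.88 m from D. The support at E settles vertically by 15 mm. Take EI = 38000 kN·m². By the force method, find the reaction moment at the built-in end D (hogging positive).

M_D = 20.26 kN·m

Release the roller at E. Primary structure: cantilever fixed at D.
Downward deflection at the released point E due to the loads:
  clockwise couple 119 at a = 4.88: M₀a(2L − a)/(2EI) = 6132/EI
Tip deflection under a unit load at E: L³/(3EI) = 732.3/EI.
With EI = 38000 kN·m²: δ_0 = 0.16138 m and δ_{EE} = 0.019272 m/kN.
Compatibility — the beam at E must follow the support down by 0.015 m: δ_0 − R_E·δ_{EE} = 0.015, so R_E = (0.16138 − 0.015)/0.019272 = 7.595 kN.
Moment equilibrium about D: M_D = Σ(load moments about D) − R_E·L = 119 − 7.595×13 = 20.26 kN·m.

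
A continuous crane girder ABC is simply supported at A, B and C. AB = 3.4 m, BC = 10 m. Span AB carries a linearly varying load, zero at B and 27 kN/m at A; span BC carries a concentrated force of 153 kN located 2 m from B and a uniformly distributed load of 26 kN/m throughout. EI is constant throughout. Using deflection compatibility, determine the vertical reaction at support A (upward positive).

Insert a hinge at B; M_B is the redundant, and each span becomes simply supported.
Rotations at B on the released spans (each span's end-slope, ×1/EI):
  span AB: triangular load, peak 27: 7w₀L³/(360EI) = 20.63/EI
  span BC: point load 153 at a = 2: Pab(L + b)/(6LEI) = 734.4/EI
  span BC: UDL 26: wL³/(24EI) = 1083/EI
  relative rotation θ_0 = (20.63 + 1818)/EI = 1838/EI
A unit hogging moment at B produces rotation L₁/(3EI) + L₂/(3EI) = 4.467/EI.
Slope continuity at B: θ_0 = M_B·4.467/EI, so M_B = 1838/4.467 = 411.6 kN·m (hogging).
Span AB, ΣM about A with M_B applied at B: R_B^{AB}·3.4 = 52.02 + 411.6, so R_B^{AB} = 136.4 kN and R_A = 45.9 − 136.4 = -90.45 kN.

R_A = -90.45 kN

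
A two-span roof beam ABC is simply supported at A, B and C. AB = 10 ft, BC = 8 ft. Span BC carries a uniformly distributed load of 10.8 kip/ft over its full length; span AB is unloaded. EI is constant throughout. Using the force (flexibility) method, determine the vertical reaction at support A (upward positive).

Release continuity at B by inserting a hinge; the redundant is the internal moment M_B. The primary structure is two simply-supported spans AB and BC.
Rotations at B on the released spans (each span's end-slope, ×1/EI):
  span BC: UDL 10.8: wL³/(24EI) = 230.4/EI
  relative rotation θ_0 = (0 + 230.4)/EI = 230.4/EI
A unit hogging moment at B produces rotation L₁/(3EI) + L₂/(3EI) = 6/EI.
Compatibility: M_B·(L₁+L₂)/(3EI) = θ_0, giving M_B = 38.4 kip·ft (hogging).
Span AB, ΣM about A with M_B applied at B: R_B^{AB}·10 = 0 + 38.4, so R_B^{AB} = 3.84 kip and R_A = 0 − 3.84 = -3.84 kip.

R_A = -3.84 kip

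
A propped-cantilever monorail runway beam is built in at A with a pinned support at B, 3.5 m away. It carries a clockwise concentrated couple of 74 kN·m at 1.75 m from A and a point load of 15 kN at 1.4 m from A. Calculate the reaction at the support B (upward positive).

R_B = 26.91 kN

Take the reaction at B as the redundant and release it; the primary structure is a cantilever fixed at A.
Free-end deflection of the primary structure under the applied loading (downward +):
  clockwise couple 74 at a = 1.75: M₀a(2L − a)/(2EI) = 339.9/EI
  point load 15 at a = 1.4: Pa²(3L − a)/(6EI) = 44.59/EI
  δ_0 = 384.5/EI
Tip deflection under a unit load at B: L³/(3EI) = 14.29/EI.
The prop prevents deflection at B: R_B = δ_0/δ_{BB} = 384.5/14.29 = 26.91 kN.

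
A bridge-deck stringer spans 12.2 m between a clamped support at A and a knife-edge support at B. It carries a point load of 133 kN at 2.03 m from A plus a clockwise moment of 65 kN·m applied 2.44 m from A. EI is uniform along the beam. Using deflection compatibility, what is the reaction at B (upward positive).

Remove the prop at B; the released (primary) structure is a cantilever built in at A.
Deflection at B on the released cantilever, summing each load's contribution:
  point load 133 at a = 2.03: Pa²(3L − a)/(6EI) = 3158/EI
  clockwise couple 65 at a = 2.44: M₀a(2L − a)/(2EI) = 1741/EI
  δ_0 = 4899/EI
Tip deflection under a unit load at B: L³/(3EI) = 605.3/EI.
Compatibility at B: δ_0 − R_B·δ_{BB} = 0, so R_B = 4899/605.3 = 8.094 kN.

R_B = 8.094 kN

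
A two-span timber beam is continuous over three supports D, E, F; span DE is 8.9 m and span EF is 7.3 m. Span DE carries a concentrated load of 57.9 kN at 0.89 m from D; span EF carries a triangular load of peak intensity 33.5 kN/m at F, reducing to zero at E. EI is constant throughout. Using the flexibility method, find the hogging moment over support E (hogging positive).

Insert a hinge at E; M_E is the redundant, and each span becomes simply supported.
Rotations at E on the released spans (each span's end-slope, ×1/EI):
  span DE: point load 57.9 at a = 0.89: Pab(L + a)/(6LEI) = 75.67/EI
  span EF: triangular load, peak 33.5: 7w₀L³/(360EI) = 253.4/EI
  relative rotation θ_0 = (75.67 + 253.4)/EI = 329.1/EI
A unit hogging moment at E produces rotation L₁/(3EI) + L₂/(3EI) = 5.4/EI.
Compatibility: M_E·(L₁+L₂)/(3EI) = θ_0, giving M_E = 60.94 kN·m (hogging).

M_E = 60.94 kN·m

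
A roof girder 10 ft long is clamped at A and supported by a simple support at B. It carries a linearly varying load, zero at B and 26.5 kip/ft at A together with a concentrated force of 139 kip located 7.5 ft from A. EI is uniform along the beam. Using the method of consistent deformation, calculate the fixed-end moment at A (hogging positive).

M_A = 339.6 kip·ft

Choose R_B as the redundant. The primary structure is the cantilever fixed at A.
Downward deflection at the released point B due to the loads:
  triangular load, peak 26.5 at the fixed end: w₀L⁴/(30EI) = 8833/EI
  point load 139 at a = 7.5: Pa²(3L − a)/(6EI) = 29320/EI
  δ_0 = 38154/EI
Tip deflection under a unit load at B: L³/(3EI) = 333.3/EI.
The prop prevents deflection at B: R_B = δ_0/δ_{BB} = 38154/333.3 = 114.5 kip.
Moment equilibrium about A: M_A = Σ(load moments about A) − R_B·L = 1484 − 114.5×10 = 339.6 kip·ft.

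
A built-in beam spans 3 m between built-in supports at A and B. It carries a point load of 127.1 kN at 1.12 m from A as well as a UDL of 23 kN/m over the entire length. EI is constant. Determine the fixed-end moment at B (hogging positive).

M_B = 50.55 kN·m

Take the two fixed-end moments M_A, M_B as redundants; the released structure is the simple span AB.
On the primary (simply-supported) span, the end slopes from the loading are:
  at A: point load 127.1 at a = 1.12: Pab(L + b)/(6LEI) = 72.56/EI
  at B: point load 127.1 at a = 1.12: Pab(L + a)/(6LEI) = 61.26/EI
  at A: UDL 23: wL³/(24EI) = 25.88/EI
  at B: UDL 23: wL³/(24EI) = 25.88/EI
  θ_A0 = 98.43/EI,  θ_B0 = 87.13/EI
Flexibility coefficients: a unit moment at one end gives L/(3EI) there and L/(6EI) at the far end, so f₁₁ = f₂₂ = 1/EI and f₁₂ = f₂₁ = 0.5/EI.
Compatibility — zero rotation at each built-in end:
  1 M_A + 0.5 M_B = 98.43
  0.5 M_A + 1 M_B = 87.13
Solving the pair gives M_A = 73.15 kN·m and M_B = 50.55 kN·m (hogging).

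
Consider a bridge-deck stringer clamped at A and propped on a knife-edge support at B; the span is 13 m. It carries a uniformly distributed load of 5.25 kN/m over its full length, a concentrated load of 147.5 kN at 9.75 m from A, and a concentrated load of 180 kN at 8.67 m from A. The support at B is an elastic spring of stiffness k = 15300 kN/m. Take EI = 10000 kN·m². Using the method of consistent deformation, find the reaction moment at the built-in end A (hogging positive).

M_A = 684.5 kN·m

Remove the prop at B; the released (primary) structure is a cantilever built in at A.
Primary-structure tip deflection at B by superposition:
  UDL 5.25: wL⁴/(8EI) = 18743/EI
  point load 147.5 at a = 9.75: Pa²(3L − a)/(6EI) = 68356/EI
  point load 180 at a = 8.67: Pa²(3L − a)/(6EI) = 68396/EI
  δ_0 = 155495/EI
Flexibility coefficient — unit upward force at B: δ_{BB} = L³/(3EI) = 732.3/EI.
With EI = 10000 kN·m²: δ_0 = 15.55 m and δ_{BB} = 0.073233 m/kN.
Compatibility — the spring shortens by R_B/k under the reaction it provides: δ_0 − R_B·δ_{BB} = R_B/k. With 1/k = 0.000065 m/kN, R_B = δ_0 / (δ_{BB} + 1/k) = 15.55 / (0.073233 + 0.000065) = 212.1 kN.
Moment equilibrium about A: M_A = Σ(load moments about A) − R_B·L = 3442 − 212.1×13 = 684.5 kN·m.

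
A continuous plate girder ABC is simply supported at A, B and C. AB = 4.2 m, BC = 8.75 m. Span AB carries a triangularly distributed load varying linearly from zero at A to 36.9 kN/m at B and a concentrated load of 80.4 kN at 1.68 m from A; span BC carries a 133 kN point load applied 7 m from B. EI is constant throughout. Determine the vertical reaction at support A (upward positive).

R_A = 48.37 kN

Insert a hinge at B; M_B is the redundant, and each span becomes simply supported.
Rotations at B on the released spans (each span's end-slope, ×1/EI):
  span AB: triangular load, peak 36.9: w₀L³/(45EI) = 60.75/EI
  span AB: point load 80.4 at a = 1.68: Pab(L + a)/(6LEI) = 79.42/EI
  span BC: point load 133 at a = 7: Pab(L + b)/(6LEI) = 325.9/EI
  relative rotation θ_0 = (140.2 + 325.9)/EI = 466/EI
A unit hogging moment at B produces rotation L₁/(3EI) + L₂/(3EI) = 4.317/EI.
Slope continuity at B: θ_0 = M_B·4.317/EI, so M_B = 466/4.317 = 108 kN·m (hogging).
Span AB, ΣM about A with M_B applied at B: R_B^{AB}·4.2 = 352 + 108, so R_B^{AB} = 109.5 kN and R_A = 157.9 − 109.5 = 48.37 kN.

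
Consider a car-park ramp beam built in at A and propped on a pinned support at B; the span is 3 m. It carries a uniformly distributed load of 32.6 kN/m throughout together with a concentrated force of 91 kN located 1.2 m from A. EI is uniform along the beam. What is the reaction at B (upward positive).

Choose R_B as the redundant. The primary structure is the cantilever fixed at A.
Free-end deflection of the primary structure under the applied loading (downward +):
  UDL 32.6: wL⁴/(8EI) = 330.1/EI
  point load 91 at a = 1.2: Pa²(3L − a)/(6EI) = 170.4/EI
  δ_0 = 500.4/EI
Flexibility coefficient — unit upward force at B: δ_{BB} = L³/(3EI) = 9/EI.
The prop prevents deflection at B: R_B = δ_0/δ_{BB} = 500.4/9 = 55.6 kN.

R_B = 55.6 kN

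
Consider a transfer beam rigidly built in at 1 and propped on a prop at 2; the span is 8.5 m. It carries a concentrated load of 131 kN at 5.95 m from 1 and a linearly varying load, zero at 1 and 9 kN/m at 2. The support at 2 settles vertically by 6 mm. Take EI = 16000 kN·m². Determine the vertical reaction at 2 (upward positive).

Choose R_2 as the redundant. The primary structure is the cantilever fixed at 1.
Free-end deflection of the primary structure under the applied loading (downward +):
  point load 131 at a = 5.95: Pa²(3L − a)/(6EI) = 15111/EI
  triangular load, peak 9 at the free end: 11w₀L⁴/(120EI) = 4307/EI
  δ_0 = 19418/EI
Tip deflection under a unit load at 2: L³/(3EI) = 204.7/EI.
With EI = 16000 kN·m²: δ_0 = 1.2136 m and δ_{22} = 0.012794 m/kN.
Compatibility — the beam at 2 must follow the support down by 0.006 m: δ_0 − R_2·δ_{22} = 0.006, so R_2 = (1.2136 − 0.006)/0.012794 = 94.39 kN.

R_2 = 94.39 kN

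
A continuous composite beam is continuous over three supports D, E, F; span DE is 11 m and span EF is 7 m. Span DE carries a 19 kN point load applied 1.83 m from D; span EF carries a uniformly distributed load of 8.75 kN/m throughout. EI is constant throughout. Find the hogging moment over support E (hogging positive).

M_E = 31.17 kN·m

Insert a hinge at E; M_E is the redundant, and each span becomes simply supported.
Discontinuity in slope at E on the released structure — sum the simple-span end rotations:
  span DE: point load 19 at a = 1.83: Pab(L + a)/(6LEI) = 61.98/EI
  span EF: UDL 8.75: wL³/(24EI) = 125.1/EI
  relative rotation θ_0 = (61.98 + 125.1)/EI = 187/EI
A unit hogging moment at E produces rotation L₁/(3EI) + L₂/(3EI) = 6/EI.
Compatibility: M_E·(L₁+L₂)/(3EI) = θ_0, giving M_E = 31.17 kN·m (hogging).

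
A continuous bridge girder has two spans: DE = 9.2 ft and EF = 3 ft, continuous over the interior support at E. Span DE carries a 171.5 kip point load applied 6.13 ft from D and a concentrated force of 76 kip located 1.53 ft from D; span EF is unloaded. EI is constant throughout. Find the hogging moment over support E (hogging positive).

M_E = 263 kip·ft

Release continuity at E by inserting a hinge; the redundant is the internal moment M_E. The primary structure is two simply-supported spans DE and EF.
End slopes at the hinge E, treating each span as simply supported:
  span DE: point load 171.5 at a = 6.13: Pab(L + a)/(6LEI) = 896.3/EI
  span DE: point load 76 at a = 1.53: Pab(L + a)/(6LEI) = 173.4/EI
  relative rotation θ_0 = (1070 + 0)/EI = 1070/EI
A unit hogging moment at E produces rotation L₁/(3EI) + L₂/(3EI) = 4.067/EI.
Slope continuity at E: θ_0 = M_E·4.067/EI, so M_E = 1070/4.067 = 263 kip·ft (hogging).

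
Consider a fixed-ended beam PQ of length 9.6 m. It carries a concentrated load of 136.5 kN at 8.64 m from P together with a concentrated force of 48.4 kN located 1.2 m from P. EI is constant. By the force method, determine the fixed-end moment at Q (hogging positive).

Take the two fixed-end moments M_P, M_Q as redundants; the released structure is the simple span PQ.
End rotations of the released simple span under the applied load (×1/EI):
  at P: point load 136.5 at a = 8.64: Pab(L + b)/(6LEI) = 207.6/EI
  at Q: point load 136.5 at a = 8.64: Pab(L + a)/(6LEI) = 358.5/EI
  at P: point load 48.4 at a = 1.2: Pab(L + b)/(6LEI) = 152.5/EI
  at Q: point load 48.4 at a = 1.2: Pab(L + a)/(6LEI) = 91.48/EI
  θ_P0 = 360/EI,  θ_Q0 = 450/EI
Flexibility coefficients: a unit moment at one end gives L/(3EI) there and L/(6EI) at the far end, so f₁₁ = f₂₂ = 3.2/EI and f₁₂ = f₂₁ = 1.6/EI.
Compatibility — zero rotation at each built-in end:
  3.2 M_P + 1.6 M_Q = 360
  1.6 M_P + 3.2 M_Q = 450
Solving the pair gives M_P = 56.26 kN·m and M_Q = 112.5 kN·m (hogging).

M_Q = 112.5 kN·m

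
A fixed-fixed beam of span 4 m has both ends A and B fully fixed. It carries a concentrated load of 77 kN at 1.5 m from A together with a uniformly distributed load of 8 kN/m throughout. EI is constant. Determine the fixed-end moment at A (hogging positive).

Take the two fixed-end moments M_A, M_B as redundants; the released structure is the simple span AB.
End rotations of the released simple span under the applied load (×1/EI):
  at A: point load 77 at a = 1.5: Pab(L + b)/(6LEI) = 78.2/EI
  at B: point load 77 at a = 1.5: Pab(L + a)/(6LEI) = 66.17/EI
  at A: UDL 8: wL³/(24EI) = 21.33/EI
  at B: UDL 8: wL³/(24EI) = 21.33/EI
  θ_A0 = 99.54/EI,  θ_B0 = 87.51/EI
Flexibility coefficients: a unit moment at one end gives L/(3EI) there and L/(6EI) at the far end, so f₁₁ = f₂₂ = 1.333/EI and f₁₂ = f₂₁ = 0.6667/EI.
Compatibility — zero rotation at each built-in end:
  1.333 M_A + 0.6667 M_B = 99.54
  0.6667 M_A + 1.333 M_B = 87.51
Solving the pair gives M_A = 55.78 kN·m and M_B = 37.74 kN·m (hogging).

M_A = 55.78 kN·m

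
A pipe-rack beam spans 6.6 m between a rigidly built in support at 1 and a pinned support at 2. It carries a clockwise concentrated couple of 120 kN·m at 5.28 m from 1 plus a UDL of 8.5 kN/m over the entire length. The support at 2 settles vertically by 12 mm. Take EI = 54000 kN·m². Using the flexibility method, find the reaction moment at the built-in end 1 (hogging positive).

M_1 = 38.11 kN·m

Release the roller at 2. Primary structure: cantilever fixed at 1.
Free-end deflection of the primary structure under the applied loading (downward +):
  clockwise couple 120 at a = 5.28: M₀a(2L − a)/(2EI) = 2509/EI
  UDL 8.5: wL⁴/(8EI) = 2016/EI
  δ_0 = 4525/EI
Flexibility coefficient — unit upward force at 2: δ_{22} = L³/(3EI) = 95.83/EI.
With EI = 54000 kN·m²: δ_0 = 0.083799 m and δ_{22} = 0.001775 m/kN.
Compatibility — the beam at 2 must follow the support down by 0.012 m: δ_0 − R_2·δ_{22} = 0.012, so R_2 = (0.083799 − 0.012)/0.001775 = 40.46 kN.
Moment equilibrium about 1: M_1 = Σ(load moments about 1) − R_2·L = 305.1 − 40.46×6.6 = 38.11 kN·m.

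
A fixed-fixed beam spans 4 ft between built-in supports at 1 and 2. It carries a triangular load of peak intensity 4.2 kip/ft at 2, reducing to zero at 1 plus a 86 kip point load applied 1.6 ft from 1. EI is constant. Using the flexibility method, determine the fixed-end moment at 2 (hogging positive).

Release both end moments; the primary structure is a simply-supported span 12 with redundants M_1 and M_2.
Simple-span end rotations at 1 and 2 under the given loads:
  at 1: triangular load, peak 4.2: 7w₀L³/(360EI) = 5.227/EI
  at 2: triangular load, peak 4.2: w₀L³/(45EI) = 5.973/EI
  at 1: point load 86 at a = 1.6: Pab(L + b)/(6LEI) = 88.06/EI
  at 2: point load 86 at a = 1.6: Pab(L + a)/(6LEI) = 77.06/EI
  θ_10 = 93.29/EI,  θ_20 = 83.03/EI
Flexibility coefficients: a unit moment at one end gives L/(3EI) there and L/(6EI) at the far end, so f₁₁ = f₂₂ = 1.333/EI and f₁₂ = f₂₁ = 0.6667/EI.
Compatibility — zero rotation at each built-in end:
  1.333 M_1 + 0.6667 M_2 = 93.29
  0.6667 M_1 + 1.333 M_2 = 83.03
Solving the pair gives M_1 = 51.78 kip·ft and M_2 = 36.38 kip·ft (hogging).

M_2 = 36.38 kip·ft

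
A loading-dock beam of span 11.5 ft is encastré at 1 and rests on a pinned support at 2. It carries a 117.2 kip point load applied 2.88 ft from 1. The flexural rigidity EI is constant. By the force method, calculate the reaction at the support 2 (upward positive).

R_2 = 10.11 kip

Remove the prop at 2; the released (primary) structure is a cantilever built in at 1.
Primary-structure tip deflection at 2 by superposition:
  point load 117.2 at a = 2.88: Pa²(3L − a)/(6EI) = 5123/EI
Flexibility coefficient — unit upward force at 2: δ_{22} = L³/(3EI) = 507/EI.
The prop prevents deflection at 2: R_2 = δ_0/δ_{22} = 5123/507 = 10.11 kip.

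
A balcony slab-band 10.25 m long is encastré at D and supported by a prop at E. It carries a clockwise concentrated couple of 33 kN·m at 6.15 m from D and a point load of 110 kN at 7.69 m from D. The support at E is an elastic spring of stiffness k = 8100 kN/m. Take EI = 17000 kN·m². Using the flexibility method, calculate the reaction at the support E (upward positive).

R_E = 73.28 kN

Remove the prop at E; the released (primary) structure is a cantilever built in at D.
Downward deflection at the released point E due to the loads:
  clockwise couple 33 at a = 6.15: M₀a(2L − a)/(2EI) = 1456/EI
  point load 110 at a = 7.69: Pa²(3L − a)/(6EI) = 25001/EI
  δ_0 = 26457/EI
Tip deflection under a unit load at E: L³/(3EI) = 359/EI.
With EI = 17000 kN·m²: δ_0 = 1.5563 m and δ_{EE} = 0.021116 m/kN.
Compatibility — the spring shortens by R_E/k under the reaction it provides: δ_0 − R_E·δ_{EE} = R_E/k. With 1/k = 0.000123 m/kN, R_E = δ_0 / (δ_{EE} + 1/k) = 1.5563 / (0.021116 + 0.000123) = 73.28 kN.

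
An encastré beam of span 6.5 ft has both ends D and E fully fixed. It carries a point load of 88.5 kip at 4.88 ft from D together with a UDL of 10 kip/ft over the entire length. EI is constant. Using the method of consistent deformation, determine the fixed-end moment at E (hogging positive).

M_E = 116 kip·ft

Take the two fixed-end moments M_D, M_E as redundants; the released structure is the simple span DE.
Simple-span end rotations at D and E under the given loads:
  at D: point load 88.5 at a = 4.88: Pab(L + b)/(6LEI) = 145.7/EI
  at E: point load 88.5 at a = 4.88: Pab(L + a)/(6LEI) = 204.2/EI
  at D: UDL 10: wL³/(24EI) = 114.4/EI
  at E: UDL 10: wL³/(24EI) = 114.4/EI
  θ_D0 = 260.1/EI,  θ_E0 = 318.6/EI
Flexibility coefficients: a unit moment at one end gives L/(3EI) there and L/(6EI) at the far end, so f₁₁ = f₂₂ = 2.167/EI and f₁₂ = f₂₁ = 1.083/EI.
Compatibility — zero rotation at each built-in end:
  2.167 M_D + 1.083 M_E = 260.1
  1.083 M_D + 2.167 M_E = 318.6
Solving the pair gives M_D = 62.03 kip·ft and M_E = 116 kip·ft (hogging).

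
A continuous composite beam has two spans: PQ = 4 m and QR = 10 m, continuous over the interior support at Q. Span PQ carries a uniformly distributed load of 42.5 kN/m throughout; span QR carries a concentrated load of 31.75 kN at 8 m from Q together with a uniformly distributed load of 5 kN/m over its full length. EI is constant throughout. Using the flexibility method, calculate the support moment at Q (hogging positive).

M_Q = 90.7 kN·m

Release continuity at Q by inserting a hinge; the redundant is the internal moment M_Q. The primary structure is two simply-supported spans PQ and QR.
End slopes at the hinge Q, treating each span as simply supported:
  span PQ: UDL 42.5: wL³/(24EI) = 113.3/EI
  span QR: point load 31.75 at a = 8: Pab(L + b)/(6LEI) = 101.6/EI
  span QR: UDL 5: wL³/(24EI) = 208.3/EI
  relative rotation θ_0 = (113.3 + 309.9)/EI = 423.3/EI
A unit hogging moment at Q produces rotation L₁/(3EI) + L₂/(3EI) = 4.667/EI.
Compatibility: M_Q·(L₁+L₂)/(3EI) = θ_0, giving M_Q = 90.7 kN·m (hogging).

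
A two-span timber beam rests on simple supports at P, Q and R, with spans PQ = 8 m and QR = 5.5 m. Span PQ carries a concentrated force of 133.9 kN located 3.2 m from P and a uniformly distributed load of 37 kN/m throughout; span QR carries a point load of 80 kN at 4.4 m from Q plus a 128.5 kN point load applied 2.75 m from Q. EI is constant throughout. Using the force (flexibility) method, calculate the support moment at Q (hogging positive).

Insert a hinge at Q; M_Q is the redundant, and each span becomes simply supported.
Rotations at Q on the released spans (each span's end-slope, ×1/EI):
  span PQ: point load 133.9 at a = 3.2: Pab(L + a)/(6LEI) = 479.9/EI
  span PQ: UDL 37: wL³/(24EI) = 789.3/EI
  span QR: point load 80 at a = 4.4: Pab(L + b)/(6LEI) = 77.44/EI
  span QR: point load 128.5 at a = 2.75: Pab(L + b)/(6LEI) = 242.9/EI
  relative rotation θ_0 = (1269 + 320.4)/EI = 1590/EI
A unit hogging moment at Q produces rotation L₁/(3EI) + L₂/(3EI) = 4.5/EI.
Compatibility: M_Q·(L₁+L₂)/(3EI) = θ_0, giving M_Q = 353.2 kN·m (hogging).

M_Q = 353.2 kN·m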